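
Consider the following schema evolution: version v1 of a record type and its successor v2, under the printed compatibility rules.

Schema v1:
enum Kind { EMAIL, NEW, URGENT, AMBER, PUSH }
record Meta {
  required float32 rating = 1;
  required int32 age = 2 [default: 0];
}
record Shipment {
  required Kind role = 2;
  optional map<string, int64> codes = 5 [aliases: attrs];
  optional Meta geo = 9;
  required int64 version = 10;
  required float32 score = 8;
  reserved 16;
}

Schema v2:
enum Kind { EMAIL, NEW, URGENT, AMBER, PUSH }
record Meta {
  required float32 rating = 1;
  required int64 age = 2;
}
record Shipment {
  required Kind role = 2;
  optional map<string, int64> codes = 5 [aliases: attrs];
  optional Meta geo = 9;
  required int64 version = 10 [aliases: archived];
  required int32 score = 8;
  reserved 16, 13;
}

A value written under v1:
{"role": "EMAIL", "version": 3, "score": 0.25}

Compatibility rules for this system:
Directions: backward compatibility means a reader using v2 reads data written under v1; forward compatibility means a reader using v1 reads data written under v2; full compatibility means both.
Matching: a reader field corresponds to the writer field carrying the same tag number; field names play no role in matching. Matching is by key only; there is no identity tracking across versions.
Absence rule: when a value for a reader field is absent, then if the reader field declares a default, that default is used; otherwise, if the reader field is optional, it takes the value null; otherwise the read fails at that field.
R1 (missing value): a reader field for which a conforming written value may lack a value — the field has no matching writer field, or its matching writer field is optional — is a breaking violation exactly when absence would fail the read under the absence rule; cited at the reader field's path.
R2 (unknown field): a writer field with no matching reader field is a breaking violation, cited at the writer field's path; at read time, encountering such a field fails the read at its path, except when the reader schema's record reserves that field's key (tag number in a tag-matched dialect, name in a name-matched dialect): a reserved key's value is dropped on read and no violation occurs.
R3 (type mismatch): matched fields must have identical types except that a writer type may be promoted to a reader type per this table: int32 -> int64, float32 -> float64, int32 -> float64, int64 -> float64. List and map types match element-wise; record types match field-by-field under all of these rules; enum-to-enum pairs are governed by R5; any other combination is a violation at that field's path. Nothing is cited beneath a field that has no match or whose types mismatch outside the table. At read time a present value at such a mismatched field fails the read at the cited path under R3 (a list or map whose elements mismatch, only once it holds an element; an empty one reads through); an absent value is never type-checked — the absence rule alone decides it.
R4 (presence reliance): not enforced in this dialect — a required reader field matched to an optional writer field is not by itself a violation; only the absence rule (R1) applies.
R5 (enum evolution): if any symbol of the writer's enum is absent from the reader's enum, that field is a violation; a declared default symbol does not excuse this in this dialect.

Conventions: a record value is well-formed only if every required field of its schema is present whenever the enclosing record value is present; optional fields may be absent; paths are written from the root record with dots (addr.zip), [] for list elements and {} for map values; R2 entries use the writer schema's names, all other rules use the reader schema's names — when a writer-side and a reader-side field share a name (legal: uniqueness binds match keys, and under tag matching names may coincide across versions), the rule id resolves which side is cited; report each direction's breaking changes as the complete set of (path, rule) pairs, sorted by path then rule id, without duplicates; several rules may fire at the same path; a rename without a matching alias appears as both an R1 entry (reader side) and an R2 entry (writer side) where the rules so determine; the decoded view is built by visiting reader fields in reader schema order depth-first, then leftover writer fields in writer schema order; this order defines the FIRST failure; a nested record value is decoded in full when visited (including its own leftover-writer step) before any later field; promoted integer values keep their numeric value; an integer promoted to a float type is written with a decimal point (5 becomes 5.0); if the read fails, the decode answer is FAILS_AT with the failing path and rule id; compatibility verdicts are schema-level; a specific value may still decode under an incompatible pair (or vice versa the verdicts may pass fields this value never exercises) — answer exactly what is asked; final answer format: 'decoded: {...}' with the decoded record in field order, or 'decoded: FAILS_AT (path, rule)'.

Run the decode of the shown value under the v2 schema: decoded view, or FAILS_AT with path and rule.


each type pair in Shipment: writer, then reader
decode (reader v2):
  role := "EMAIL"
  codes := null (not supplied -> null)
  geo := null (not supplied -> null)
  version := 3
  read fails at score under R3
  => FAILS_AT (score, R3)
remaining Shipment differences; none change what is asked:
  field age in record Meta: type int32 changed to int64 (its default is dropped) -> changes Shipment's schema-level verdicts only — the decode of this value is the same

decoded: FAILS_AT (score, R3)


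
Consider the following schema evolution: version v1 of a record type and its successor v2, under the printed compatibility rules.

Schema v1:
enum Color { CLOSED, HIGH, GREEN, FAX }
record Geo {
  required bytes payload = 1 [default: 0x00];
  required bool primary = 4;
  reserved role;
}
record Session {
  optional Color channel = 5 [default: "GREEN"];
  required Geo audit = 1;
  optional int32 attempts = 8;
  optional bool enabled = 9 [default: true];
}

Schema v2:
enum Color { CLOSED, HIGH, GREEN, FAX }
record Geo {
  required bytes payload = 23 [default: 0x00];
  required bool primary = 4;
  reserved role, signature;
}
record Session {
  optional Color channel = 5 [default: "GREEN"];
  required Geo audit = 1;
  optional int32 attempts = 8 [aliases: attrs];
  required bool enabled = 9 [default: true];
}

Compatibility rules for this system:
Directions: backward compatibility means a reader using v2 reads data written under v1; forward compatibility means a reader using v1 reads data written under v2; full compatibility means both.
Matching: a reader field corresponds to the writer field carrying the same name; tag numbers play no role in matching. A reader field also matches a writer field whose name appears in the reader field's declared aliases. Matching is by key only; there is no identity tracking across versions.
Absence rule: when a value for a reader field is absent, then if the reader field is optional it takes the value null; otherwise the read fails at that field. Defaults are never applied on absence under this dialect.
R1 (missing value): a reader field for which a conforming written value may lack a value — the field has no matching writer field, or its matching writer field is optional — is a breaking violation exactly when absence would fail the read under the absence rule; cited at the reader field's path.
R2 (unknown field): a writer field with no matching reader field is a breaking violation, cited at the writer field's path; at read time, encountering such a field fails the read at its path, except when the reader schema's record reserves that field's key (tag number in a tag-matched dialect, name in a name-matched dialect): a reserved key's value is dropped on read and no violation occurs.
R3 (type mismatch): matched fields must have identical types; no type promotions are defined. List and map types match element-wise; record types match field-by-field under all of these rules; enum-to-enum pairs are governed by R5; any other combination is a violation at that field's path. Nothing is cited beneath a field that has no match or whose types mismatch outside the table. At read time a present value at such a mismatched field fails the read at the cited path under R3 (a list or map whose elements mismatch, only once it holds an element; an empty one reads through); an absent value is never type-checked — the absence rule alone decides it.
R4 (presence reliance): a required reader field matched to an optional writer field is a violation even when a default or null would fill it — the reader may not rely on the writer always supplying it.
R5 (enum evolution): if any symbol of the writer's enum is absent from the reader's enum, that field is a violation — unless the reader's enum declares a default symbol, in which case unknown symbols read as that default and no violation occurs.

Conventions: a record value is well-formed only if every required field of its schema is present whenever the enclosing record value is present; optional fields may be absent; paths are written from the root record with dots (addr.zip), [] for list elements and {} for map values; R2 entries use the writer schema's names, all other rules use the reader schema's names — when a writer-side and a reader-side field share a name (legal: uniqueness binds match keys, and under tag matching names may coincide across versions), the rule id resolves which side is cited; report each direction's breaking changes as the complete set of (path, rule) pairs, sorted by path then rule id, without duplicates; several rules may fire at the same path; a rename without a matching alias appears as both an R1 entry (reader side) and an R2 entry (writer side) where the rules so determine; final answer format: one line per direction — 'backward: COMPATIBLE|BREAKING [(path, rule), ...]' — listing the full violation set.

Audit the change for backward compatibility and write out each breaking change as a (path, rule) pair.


backward: BREAKING [(enabled, R1), (enabled, R4)]

in Session below, arrows point writer -> reader
backward pass over Session, reader schema v2, writer schema v1:
  channel: Color -> Color, writer optional; from channel
  audit: Geo -> Geo, writer required; from audit
  attempts: int32 -> int32, writer optional; from attempts
  enabled: bool -> bool, writer optional; from enabled
  audit.payload: bytes -> bytes, writer required; from audit.payload
  audit.primary: bool -> bool, writer required; from audit.primary
  violation R1 at enabled
  violation R4 at enabled
  backward on Session therefore BREAKING (2)
the other Session changes do not affect what is asked:
  field payload in record Geo: tag 1 changed to 23 -> fires no rule on Session, leaving the asked answer as it is


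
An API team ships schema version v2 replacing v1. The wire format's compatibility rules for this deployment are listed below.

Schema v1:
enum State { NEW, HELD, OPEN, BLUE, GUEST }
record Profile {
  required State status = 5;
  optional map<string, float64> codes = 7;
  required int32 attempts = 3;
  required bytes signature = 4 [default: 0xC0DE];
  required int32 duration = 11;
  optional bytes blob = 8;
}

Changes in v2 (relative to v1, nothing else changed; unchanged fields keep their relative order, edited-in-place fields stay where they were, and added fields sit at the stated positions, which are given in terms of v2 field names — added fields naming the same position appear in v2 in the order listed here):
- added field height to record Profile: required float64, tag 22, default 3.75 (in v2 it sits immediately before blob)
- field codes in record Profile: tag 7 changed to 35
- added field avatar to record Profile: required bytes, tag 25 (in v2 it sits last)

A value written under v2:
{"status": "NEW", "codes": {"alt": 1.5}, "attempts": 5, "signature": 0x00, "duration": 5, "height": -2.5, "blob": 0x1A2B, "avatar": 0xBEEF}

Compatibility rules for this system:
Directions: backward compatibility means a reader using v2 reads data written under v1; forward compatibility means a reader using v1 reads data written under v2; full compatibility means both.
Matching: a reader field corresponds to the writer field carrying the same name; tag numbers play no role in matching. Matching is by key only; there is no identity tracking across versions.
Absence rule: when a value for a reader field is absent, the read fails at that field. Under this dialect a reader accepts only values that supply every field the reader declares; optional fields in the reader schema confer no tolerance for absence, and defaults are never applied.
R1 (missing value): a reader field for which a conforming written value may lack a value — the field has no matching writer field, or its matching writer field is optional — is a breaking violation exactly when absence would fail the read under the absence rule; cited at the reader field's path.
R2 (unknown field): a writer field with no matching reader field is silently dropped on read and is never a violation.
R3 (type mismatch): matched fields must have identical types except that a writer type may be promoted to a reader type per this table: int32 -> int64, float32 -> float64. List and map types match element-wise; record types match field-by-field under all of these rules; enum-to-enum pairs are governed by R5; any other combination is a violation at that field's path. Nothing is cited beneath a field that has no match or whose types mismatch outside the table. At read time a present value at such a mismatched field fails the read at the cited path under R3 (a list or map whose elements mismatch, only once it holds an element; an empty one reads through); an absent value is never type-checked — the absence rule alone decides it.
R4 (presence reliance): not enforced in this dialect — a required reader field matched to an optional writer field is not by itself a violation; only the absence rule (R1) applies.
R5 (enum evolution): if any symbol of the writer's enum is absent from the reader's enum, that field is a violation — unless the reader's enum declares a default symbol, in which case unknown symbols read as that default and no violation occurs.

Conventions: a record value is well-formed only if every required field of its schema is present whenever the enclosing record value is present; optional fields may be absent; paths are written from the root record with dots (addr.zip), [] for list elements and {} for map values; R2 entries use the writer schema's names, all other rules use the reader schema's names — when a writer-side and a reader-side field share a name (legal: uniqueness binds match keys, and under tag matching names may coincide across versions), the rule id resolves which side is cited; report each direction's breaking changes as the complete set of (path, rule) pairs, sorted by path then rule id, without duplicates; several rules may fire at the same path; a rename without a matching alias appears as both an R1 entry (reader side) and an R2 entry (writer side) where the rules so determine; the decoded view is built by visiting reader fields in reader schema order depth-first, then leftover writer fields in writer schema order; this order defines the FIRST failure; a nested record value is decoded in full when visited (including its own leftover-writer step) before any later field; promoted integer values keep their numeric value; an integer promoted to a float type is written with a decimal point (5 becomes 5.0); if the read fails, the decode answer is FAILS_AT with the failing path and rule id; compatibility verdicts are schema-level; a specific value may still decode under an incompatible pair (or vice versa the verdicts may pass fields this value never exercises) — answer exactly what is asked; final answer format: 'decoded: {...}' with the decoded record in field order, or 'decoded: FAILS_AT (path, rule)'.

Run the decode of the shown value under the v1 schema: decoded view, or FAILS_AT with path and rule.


decoded: {"status": "NEW", "codes": {"alt": 1.5}, "attempts": 5, "signature": 0x00, "duration": 5, "blob": 0x1A2B}

arrows below run writer -> reader for Profile
decode walk for Profile under reader schema v1:
  status := "NEW"
  codes := {"alt": 1.5}
  attempts := 5
  signature := 0x00
  duration := 5
  blob := 0x1A2B
  writer height: unknown -> dropped
  writer avatar: unknown -> dropped
  => decoded: {"status": "NEW", "codes": {"alt": 1.5}, "attempts": 5, "signature": 0x00, "duration": 5, "blob": 0x1A2B}
remaining Profile differences; none change what is asked:
  added field avatar to record Profile: required bytes, tag 25 (in v2 it sits last) -> a verdict-level change on Profile — the shown value reads the same
  field codes in record Profile: tag 7 changed to 35 -> no rule fires on it and the decoded Profile view is identical with or without it
  added field height to record Profile: required float64, tag 22, default 3.75 (in v2 it sits immediately before blob) -> a verdict-level change on Profile — the shown value reads the same


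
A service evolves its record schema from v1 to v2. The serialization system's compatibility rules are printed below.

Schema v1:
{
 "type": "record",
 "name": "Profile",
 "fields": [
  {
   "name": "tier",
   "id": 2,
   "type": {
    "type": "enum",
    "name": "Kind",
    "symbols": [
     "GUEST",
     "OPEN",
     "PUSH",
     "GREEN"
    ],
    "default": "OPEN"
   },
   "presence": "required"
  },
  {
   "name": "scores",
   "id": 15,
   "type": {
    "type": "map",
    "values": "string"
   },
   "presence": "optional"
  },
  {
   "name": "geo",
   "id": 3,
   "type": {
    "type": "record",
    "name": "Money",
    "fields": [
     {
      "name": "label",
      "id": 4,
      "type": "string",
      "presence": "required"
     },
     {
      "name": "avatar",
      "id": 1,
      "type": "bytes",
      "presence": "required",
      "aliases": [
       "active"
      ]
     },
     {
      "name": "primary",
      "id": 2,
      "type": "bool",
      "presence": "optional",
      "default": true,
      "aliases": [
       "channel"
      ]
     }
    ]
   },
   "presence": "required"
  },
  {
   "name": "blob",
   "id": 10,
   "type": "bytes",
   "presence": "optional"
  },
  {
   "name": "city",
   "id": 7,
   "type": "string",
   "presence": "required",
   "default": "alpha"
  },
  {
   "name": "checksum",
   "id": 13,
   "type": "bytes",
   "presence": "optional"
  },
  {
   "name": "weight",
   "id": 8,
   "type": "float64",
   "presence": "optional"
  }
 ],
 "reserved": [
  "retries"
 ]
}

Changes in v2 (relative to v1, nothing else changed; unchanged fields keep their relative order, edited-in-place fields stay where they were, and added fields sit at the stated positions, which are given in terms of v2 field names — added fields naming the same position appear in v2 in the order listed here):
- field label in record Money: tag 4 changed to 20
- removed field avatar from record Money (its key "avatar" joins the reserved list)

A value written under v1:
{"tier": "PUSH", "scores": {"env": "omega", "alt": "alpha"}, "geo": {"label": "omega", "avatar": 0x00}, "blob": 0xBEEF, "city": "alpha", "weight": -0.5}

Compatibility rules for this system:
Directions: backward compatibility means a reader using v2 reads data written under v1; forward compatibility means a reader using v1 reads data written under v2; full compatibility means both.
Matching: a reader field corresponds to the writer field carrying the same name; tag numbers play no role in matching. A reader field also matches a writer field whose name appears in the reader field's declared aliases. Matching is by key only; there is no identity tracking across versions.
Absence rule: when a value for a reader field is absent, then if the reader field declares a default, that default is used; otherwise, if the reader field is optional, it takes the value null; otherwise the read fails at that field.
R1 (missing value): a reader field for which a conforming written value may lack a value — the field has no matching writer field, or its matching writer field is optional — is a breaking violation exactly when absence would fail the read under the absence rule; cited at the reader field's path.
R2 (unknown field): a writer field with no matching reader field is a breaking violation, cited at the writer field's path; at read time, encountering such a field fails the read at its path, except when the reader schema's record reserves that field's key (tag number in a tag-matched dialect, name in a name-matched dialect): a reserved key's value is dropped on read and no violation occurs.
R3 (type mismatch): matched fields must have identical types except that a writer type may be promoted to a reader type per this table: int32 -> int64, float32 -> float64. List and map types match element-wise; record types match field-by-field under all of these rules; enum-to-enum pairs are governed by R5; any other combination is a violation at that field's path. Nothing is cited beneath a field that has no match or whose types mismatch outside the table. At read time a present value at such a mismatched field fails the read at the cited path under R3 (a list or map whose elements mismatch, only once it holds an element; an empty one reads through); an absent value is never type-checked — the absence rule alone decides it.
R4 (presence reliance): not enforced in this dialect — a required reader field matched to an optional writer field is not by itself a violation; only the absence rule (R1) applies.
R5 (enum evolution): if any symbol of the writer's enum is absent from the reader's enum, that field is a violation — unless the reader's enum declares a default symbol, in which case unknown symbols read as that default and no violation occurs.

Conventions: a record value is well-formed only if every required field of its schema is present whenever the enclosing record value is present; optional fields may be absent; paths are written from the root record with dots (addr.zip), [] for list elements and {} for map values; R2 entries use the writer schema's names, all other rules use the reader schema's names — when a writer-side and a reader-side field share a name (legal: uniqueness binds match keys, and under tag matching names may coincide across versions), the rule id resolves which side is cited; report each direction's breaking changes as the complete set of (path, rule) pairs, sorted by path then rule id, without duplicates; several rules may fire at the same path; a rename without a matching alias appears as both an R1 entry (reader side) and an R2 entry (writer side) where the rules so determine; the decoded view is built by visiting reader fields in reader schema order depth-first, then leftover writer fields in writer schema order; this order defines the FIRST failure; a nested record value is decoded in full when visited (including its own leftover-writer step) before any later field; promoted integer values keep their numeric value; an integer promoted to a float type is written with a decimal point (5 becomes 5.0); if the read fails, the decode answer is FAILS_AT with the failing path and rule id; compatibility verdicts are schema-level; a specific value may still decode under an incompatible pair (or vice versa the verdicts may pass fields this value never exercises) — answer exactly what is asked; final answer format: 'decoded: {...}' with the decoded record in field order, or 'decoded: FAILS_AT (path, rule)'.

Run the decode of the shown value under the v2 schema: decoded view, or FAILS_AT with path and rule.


decoded: {"tier": "PUSH", "scores": {"env": "omega", "alt": "alpha"}, "geo": {"label": "omega", "primary": true}, "blob": 0xBEEF, "city": "alpha", "checksum": null, "weight": -0.5}

each type pair in Profile: writer, then reader
decode walk for Profile under reader schema v2:
  tier := "PUSH"
  scores := {"env": "omega", "alt": "alpha"}
  geo.label := "omega"
  geo.primary := true (absent -> default)
  writer geo.avatar: reserved -> dropped
  blob := 0xBEEF
  city := "alpha"
  checksum := null (absent, optional -> null)
  weight := -0.5
  => decoded: {"tier": "PUSH", "scores": {"env": "omega", "alt": "alpha"}, "geo": {"label": "omega", "primary": true}, "blob": 0xBEEF, "city": "alpha", "checksum": null, "weight": -0.5}
remaining Profile differences; none change what is asked:
  field label in record Money: tag 4 changed to 20 -> inert under this dialect — no rule fires on Profile and the result does not move


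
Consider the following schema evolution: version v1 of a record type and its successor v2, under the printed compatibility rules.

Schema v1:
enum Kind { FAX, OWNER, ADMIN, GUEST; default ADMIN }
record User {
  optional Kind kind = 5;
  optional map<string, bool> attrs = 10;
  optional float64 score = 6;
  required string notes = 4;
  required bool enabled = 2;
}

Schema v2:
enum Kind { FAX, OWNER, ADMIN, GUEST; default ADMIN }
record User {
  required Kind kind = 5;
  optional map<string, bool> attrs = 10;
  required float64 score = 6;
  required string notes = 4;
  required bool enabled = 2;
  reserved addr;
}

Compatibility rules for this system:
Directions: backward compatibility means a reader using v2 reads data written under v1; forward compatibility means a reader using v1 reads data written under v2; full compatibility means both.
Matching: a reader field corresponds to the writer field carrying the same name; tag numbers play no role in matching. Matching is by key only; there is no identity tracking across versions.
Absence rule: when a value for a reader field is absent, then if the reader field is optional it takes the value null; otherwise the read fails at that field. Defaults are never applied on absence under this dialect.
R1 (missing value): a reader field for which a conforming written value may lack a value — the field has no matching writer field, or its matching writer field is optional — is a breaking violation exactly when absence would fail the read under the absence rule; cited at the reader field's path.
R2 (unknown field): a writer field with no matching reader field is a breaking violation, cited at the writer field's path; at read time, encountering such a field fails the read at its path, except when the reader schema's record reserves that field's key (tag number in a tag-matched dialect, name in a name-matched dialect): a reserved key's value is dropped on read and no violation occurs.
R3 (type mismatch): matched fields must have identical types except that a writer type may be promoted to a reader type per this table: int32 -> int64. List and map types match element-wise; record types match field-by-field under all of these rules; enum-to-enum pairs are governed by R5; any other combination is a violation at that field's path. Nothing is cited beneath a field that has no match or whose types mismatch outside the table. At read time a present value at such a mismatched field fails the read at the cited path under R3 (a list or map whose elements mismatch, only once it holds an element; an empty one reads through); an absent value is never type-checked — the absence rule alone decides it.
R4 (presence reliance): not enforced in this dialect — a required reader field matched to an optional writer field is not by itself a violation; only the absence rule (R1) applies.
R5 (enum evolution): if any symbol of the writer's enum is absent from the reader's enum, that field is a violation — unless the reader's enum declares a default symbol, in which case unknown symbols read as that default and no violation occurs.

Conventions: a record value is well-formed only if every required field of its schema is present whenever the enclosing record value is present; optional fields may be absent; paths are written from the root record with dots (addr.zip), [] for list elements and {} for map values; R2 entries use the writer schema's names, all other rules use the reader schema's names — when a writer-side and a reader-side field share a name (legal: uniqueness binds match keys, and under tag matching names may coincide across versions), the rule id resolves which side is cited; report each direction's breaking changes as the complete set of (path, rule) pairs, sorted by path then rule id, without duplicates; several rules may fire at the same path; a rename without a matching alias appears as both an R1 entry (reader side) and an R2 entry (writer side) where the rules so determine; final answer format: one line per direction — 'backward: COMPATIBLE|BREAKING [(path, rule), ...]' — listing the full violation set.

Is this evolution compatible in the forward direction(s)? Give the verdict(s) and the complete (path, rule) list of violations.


forward: COMPATIBLE []

the writer's type comes first in each User pair
forward for User (reader v1, writer v2):
  kind: paired with writer kind (Kind -> Kind; writer required)
  attrs: paired with writer attrs (map<string, bool> -> map<string, bool>; writer optional)
  score: paired with writer score (float64 -> float64; writer required)
  notes: paired with writer notes (string -> string; writer required)
  enabled: paired with writer enabled (bool -> bool; writer required)
  nothing fires on User: forward is COMPATIBLE
ruling out the remaining User differences:
  field kind in record User: optional changed to required -> matters only for User's backward compatibility — outside the asked direction
  field score in record User: optional changed to required -> matters only for User's backward compatibility — outside the asked direction


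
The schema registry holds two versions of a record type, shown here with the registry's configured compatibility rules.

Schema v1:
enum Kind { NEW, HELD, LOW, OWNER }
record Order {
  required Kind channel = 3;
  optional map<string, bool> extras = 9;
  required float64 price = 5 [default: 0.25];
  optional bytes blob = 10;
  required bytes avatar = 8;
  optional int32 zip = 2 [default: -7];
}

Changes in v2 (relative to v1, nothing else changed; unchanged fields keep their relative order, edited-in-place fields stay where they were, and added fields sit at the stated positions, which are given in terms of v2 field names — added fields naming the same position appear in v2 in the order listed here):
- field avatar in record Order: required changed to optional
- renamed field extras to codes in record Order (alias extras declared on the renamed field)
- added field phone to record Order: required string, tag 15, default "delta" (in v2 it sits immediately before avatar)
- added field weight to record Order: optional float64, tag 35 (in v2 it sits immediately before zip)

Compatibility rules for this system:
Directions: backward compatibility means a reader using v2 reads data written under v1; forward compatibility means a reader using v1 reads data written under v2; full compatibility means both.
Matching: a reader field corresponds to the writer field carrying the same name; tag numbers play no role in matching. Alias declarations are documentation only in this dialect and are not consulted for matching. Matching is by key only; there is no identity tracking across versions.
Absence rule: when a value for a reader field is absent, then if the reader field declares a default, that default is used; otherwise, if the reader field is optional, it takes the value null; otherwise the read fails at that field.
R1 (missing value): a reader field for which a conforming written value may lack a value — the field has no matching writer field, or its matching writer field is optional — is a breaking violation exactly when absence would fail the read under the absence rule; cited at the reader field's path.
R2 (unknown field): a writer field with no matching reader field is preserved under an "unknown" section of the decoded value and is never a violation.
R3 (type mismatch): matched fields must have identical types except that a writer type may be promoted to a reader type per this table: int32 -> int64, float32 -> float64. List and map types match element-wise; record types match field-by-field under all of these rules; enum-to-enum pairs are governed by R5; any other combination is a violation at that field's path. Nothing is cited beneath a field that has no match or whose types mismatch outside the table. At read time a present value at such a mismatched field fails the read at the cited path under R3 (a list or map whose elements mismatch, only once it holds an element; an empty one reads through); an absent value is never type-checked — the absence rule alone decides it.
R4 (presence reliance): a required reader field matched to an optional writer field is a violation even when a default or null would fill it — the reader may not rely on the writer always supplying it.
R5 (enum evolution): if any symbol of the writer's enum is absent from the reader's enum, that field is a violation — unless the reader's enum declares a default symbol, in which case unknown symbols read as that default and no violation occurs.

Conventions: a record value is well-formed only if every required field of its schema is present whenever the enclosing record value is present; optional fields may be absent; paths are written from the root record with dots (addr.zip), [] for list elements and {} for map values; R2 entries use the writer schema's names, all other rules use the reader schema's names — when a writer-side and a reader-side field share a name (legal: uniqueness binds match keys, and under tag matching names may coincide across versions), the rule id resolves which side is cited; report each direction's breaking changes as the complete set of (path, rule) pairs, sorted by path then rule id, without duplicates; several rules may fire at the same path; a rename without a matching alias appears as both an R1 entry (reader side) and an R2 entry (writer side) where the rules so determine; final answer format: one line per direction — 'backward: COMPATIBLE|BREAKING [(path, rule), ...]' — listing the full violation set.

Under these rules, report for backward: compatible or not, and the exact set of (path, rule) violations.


in Order below, arrows point writer -> reader
backward pass over Order, reader schema v2, writer schema v1:
  Kind -> Kind, writer required: channel aligns to channel
  codes: no writer match
  float64 -> float64, writer required: price aligns to price
  bytes -> bytes, writer optional: blob aligns to blob
  phone: no writer match
  bytes -> bytes, writer required: avatar aligns to avatar
  weight: no writer match
  int32 -> int32, writer optional: zip aligns to zip
  extras (writer side), unknown to reader
  => backward: COMPATIBLE
remaining Order differences; none change what is asked:
  field avatar in record Order: required changed to optional -> affects forward compatibility only, which is not asked
  renamed field extras to codes in record Order (alias extras declared on the renamed field) -> inert for the asked Order verdict: nothing fires
  added field weight to record Order: optional float64, tag 35 (in v2 it sits immediately before zip) -> inert for the asked Order verdict: nothing fires
  added field phone to record Order: required string, tag 15, default "delta" (in v2 it sits immediately before avatar) -> inert for the asked Order verdict: nothing fires

backward: COMPATIBLE []


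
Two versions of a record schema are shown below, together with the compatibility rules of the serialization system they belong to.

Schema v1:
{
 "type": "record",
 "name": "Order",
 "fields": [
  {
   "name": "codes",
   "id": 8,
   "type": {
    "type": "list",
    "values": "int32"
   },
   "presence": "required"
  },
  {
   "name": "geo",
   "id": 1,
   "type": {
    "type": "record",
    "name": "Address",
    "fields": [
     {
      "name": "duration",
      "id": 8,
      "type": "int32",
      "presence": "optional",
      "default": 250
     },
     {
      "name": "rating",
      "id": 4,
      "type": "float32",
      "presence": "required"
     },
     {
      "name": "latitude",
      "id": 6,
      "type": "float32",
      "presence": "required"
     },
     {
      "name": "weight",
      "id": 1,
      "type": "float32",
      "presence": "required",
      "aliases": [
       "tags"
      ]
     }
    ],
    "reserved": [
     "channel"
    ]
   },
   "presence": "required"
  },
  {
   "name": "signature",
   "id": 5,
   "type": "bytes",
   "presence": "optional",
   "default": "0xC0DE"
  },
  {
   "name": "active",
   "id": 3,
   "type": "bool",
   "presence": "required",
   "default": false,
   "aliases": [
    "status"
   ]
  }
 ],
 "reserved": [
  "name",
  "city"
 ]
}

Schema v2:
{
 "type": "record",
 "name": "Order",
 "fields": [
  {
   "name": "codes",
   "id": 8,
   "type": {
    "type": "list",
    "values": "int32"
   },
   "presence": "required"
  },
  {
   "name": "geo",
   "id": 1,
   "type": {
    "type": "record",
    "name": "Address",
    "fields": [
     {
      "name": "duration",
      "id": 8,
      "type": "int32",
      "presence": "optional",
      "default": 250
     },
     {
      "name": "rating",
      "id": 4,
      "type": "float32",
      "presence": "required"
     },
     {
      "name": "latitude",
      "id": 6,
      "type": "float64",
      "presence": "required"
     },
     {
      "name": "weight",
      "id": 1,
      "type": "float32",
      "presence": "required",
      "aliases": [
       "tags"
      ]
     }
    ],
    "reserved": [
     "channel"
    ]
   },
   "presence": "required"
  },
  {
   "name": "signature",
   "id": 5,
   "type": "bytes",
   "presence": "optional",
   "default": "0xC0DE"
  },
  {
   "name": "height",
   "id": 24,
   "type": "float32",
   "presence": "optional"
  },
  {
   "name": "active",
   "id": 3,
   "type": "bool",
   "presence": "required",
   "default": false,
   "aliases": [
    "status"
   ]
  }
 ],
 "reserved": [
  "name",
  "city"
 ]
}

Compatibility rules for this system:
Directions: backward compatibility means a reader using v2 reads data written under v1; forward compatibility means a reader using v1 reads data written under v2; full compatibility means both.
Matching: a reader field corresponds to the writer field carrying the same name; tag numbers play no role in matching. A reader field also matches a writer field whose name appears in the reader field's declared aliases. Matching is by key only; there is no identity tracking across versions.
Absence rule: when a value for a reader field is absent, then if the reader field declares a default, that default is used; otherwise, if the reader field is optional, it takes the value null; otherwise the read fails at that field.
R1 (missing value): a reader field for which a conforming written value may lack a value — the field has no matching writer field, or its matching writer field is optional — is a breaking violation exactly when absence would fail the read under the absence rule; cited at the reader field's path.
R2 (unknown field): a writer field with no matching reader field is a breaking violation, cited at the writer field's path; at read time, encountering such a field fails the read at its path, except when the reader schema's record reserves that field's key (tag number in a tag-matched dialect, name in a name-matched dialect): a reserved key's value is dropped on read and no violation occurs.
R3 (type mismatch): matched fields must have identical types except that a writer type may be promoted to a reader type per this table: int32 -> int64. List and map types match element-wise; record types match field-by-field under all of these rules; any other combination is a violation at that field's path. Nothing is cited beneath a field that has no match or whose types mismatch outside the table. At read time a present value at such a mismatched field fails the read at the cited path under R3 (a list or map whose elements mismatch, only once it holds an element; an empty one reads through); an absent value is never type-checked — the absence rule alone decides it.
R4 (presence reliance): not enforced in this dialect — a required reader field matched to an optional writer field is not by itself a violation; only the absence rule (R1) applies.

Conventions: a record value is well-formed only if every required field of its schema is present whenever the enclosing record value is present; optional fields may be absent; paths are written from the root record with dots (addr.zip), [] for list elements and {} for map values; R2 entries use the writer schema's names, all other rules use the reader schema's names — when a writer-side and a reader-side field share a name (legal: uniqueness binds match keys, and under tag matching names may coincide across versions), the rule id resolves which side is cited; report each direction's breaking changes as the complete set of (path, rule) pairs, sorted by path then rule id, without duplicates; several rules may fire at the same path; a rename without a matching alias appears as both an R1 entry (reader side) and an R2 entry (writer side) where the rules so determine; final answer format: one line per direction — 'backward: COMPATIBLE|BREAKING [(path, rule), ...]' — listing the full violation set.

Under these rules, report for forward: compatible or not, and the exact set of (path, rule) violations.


arrows below run writer -> reader for Order
forward for Order (reader v1, writer v2):
  list<int32> -> list<int32>, writer required: codes aligns to codes
  Address -> Address, writer required: geo aligns to geo
  bytes -> bytes, writer optional: signature aligns to signature
  bool -> bool, writer required: active aligns to active
  leftover writer field: height
  int32 -> int32, writer optional: geo.duration aligns to geo.duration
  float32 -> float32, writer required: geo.rating aligns to geo.rating
  float64 -> float32, writer required: geo.latitude aligns to geo.latitude
  float32 -> float32, writer required: geo.weight aligns to geo.weight
  rule R3 violated at geo.latitude
  rule R2 violated at height
  => 2 violation(s): forward is BREAKING for Order

forward: BREAKING [(geo.latitude, R3), (height, R2)]
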